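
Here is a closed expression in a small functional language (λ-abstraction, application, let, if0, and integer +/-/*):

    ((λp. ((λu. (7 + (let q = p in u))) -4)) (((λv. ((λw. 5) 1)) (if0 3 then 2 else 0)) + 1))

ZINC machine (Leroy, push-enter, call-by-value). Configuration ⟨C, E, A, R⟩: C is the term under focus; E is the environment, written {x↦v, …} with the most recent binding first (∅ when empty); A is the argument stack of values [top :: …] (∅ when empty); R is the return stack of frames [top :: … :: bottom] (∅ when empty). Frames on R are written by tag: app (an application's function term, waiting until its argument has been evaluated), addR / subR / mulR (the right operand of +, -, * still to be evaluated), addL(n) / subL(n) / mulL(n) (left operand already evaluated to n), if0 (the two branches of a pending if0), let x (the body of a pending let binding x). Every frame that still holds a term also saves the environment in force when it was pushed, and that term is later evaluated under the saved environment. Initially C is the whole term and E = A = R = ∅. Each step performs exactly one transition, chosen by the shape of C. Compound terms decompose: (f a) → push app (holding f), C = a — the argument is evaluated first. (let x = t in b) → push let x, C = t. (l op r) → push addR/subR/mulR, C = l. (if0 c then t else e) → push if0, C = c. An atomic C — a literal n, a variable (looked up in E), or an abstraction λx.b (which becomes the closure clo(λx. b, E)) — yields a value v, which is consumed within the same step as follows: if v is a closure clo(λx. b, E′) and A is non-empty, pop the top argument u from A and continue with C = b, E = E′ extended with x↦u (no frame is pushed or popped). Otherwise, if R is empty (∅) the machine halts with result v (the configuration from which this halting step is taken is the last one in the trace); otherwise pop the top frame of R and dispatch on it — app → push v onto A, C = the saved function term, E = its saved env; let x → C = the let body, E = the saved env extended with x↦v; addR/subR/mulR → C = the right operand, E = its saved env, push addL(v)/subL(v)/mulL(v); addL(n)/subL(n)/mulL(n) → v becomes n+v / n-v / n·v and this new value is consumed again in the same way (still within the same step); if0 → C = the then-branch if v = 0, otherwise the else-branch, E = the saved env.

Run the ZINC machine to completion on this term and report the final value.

Answer: 3

Machine steps:
0. <C=((λp. ((λu. (7 + (let q = p in u))) -4)) (((λv. ((λw. 5) 1)) (if0 3 then 2 else 0)) + 1)), E=∅, A=∅, R=∅>
1. <C=(((λv. ((λw. 5) 1)) (if0 3 then 2 else 0)) + 1), E=∅, A=∅, R=[app]>
2. <C=((λv. ((λw. 5) 1)) (if0 3 then 2 else 0)), E=∅, A=∅, R=[addR :: app]>
3. <C=(if0 3 then 2 else 0), E=∅, A=∅, R=[app :: addR :: app]>
4. <C=3, E=∅, A=∅, R=[if0 :: app :: addR :: app]>
5. <C=0, E=∅, A=∅, R=[app :: addR :: app]>
6. <C=(λv. ((λw. 5) 1)), E=∅, A=[0], R=[addR :: app]>
7. <C=((λw. 5) 1), E={v↦0}, A=∅, R=[addR :: app]>
8. <C=1, E={v↦0}, A=∅, R=[app :: addR :: app]>
9. <C=(λw. 5), E={v↦0}, A=[1], R=[addR :: app]>
10. <C=5, E={w↦1, v↦0}, A=∅, R=[addR :: app]>
11. <C=1, E=∅, A=∅, R=[addL(5) :: app]>
12. <C=(λp. ((λu. (7 + (let q = p in u))) -4)), E=∅, A=[6], R=∅>
13. <C=((λu. (7 + (let q = p in u))) -4), E={p↦6}, A=∅, R=∅>
14. <C=-4, E={p↦6}, A=∅, R=[app]>
15. <C=(λu. (7 + (let q = p in u))), E={p↦6}, A=[-4], R=∅>
16. <C=(7 + (let q = p in u)), E={u↦-4, p↦6}, A=∅, R=∅>
17. <C=7, E={u↦-4, p↦6}, A=∅, R=[addR]>
18. <C=(let q = p in u), E={u↦-4, p↦6}, A=∅, R=[addL(7)]>
19. <C=p, E={u↦-4, p↦6}, A=∅, R=[let q :: addL(7)]>
20. <C=u, E={q↦6, u↦-4, p↦6}, A=∅, R=[addL(7)]>
→ final value 3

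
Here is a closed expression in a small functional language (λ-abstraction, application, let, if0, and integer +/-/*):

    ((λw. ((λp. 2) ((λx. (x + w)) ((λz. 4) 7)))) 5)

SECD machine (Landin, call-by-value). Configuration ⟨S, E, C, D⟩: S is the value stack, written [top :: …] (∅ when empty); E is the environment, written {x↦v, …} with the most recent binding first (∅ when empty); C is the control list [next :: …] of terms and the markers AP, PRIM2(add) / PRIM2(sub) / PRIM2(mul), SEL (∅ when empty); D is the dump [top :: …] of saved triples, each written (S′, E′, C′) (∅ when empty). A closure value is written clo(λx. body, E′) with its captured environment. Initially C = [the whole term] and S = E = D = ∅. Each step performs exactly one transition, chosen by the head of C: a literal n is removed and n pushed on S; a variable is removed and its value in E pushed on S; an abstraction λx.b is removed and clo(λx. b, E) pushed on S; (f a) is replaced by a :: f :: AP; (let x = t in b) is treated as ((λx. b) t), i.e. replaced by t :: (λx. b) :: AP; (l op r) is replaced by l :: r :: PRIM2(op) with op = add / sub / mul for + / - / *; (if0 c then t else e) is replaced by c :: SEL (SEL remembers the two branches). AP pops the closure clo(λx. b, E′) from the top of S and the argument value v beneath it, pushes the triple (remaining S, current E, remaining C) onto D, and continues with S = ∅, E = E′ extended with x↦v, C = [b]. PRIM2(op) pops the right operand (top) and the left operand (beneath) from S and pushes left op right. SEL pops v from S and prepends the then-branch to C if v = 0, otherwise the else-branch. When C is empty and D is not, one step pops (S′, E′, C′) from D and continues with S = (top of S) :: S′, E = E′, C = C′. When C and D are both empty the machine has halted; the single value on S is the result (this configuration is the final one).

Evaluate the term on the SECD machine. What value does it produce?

[0] <S=∅, E=∅, C=[((λw. ((λp. 2) ((λx. (x + w)) ((λz. 4) 7)))) 5)], D=∅>
[1] <S=∅, E=∅, C=[5 :: (λw. ((λp. 2) ((λx. (x + w)) ((λz. 4) 7)))) :: AP], D=∅>
[2] <S=[5], E=∅, C=[(λw. ((λp. 2) ((λx. (x + w)) ((λz. 4) 7)))) :: AP], D=∅>
[3] <S=[clo(λw. ((λp. 2) ((λx. (x + w)) ((λz. 4) 7))), ∅) :: 5], E=∅, C=[AP], D=∅>
[4] <S=∅, E={w↦5}, C=[((λp. 2) ((λx. (x + w)) ((λz. 4) 7)))], D=[(∅, ∅, ∅)]>
[5] <S=∅, E={w↦5}, C=[((λx. (x + w)) ((λz. 4) 7)) :: (λp. 2) :: AP], D=[(∅, ∅, ∅)]>
[6] <S=∅, E={w↦5}, C=[((λz. 4) 7) :: (λx. (x + w)) :: AP :: (λp. 2) :: AP], D=[(∅, ∅, ∅)]>
[7] <S=∅, E={w↦5}, C=[7 :: (λz. 4) :: AP :: (λx. (x + w)) :: AP :: (λp. 2) :: AP], D=[(∅, ∅, ∅)]>
[8] <S=[7], E={w↦5}, C=[(λz. 4) :: AP :: (λx. (x + w)) :: AP :: (λp. 2) :: AP], D=[(∅, ∅, ∅)]>
[9] <S=[clo(λz. 4, {w↦5}) :: 7], E={w↦5}, C=[AP :: (λx. (x + w)) :: AP :: (λp. 2) :: AP], D=[(∅, ∅, ∅)]>
[10] <S=∅, E={z↦7, w↦5}, C=[4], D=[(∅, {w↦5}, [(λx. (x + w)) :: AP :: (λp. 2) :: AP]) :: (∅, ∅, ∅)]>
[11] <S=[4], E={z↦7, w↦5}, C=∅, D=[(∅, {w↦5}, [(λx. (x + w)) :: AP :: (λp. 2) :: AP]) :: (∅, ∅, ∅)]>
[12] <S=[4], E={w↦5}, C=[(λx. (x + w)) :: AP :: (λp. 2) :: AP], D=[(∅, ∅, ∅)]>
[13] <S=[clo(λx. (x + w), {w↦5}) :: 4], E={w↦5}, C=[AP :: (λp. 2) :: AP], D=[(∅, ∅, ∅)]>
[14] <S=∅, E={x↦4, w↦5}, C=[(x + w)], D=[(∅, {w↦5}, [(λp. 2) :: AP]) :: (∅, ∅, ∅)]>
[15] <S=∅, E={x↦4, w↦5}, C=[x :: w :: PRIM2(add)], D=[(∅, {w↦5}, [(λp. 2) :: AP]) :: (∅, ∅, ∅)]>
[16] <S=[4], E={x↦4, w↦5}, C=[w :: PRIM2(add)], D=[(∅, {w↦5}, [(λp. 2) :: AP]) :: (∅, ∅, ∅)]>
[17] <S=[5 :: 4], E={x↦4, w↦5}, C=[PRIM2(add)], D=[(∅, {w↦5}, [(λp. 2) :: AP]) :: (∅, ∅, ∅)]>
[18] <S=[9], E={x↦4, w↦5}, C=∅, D=[(∅, {w↦5}, [(λp. 2) :: AP]) :: (∅, ∅, ∅)]>
[19] <S=[9], E={w↦5}, C=[(λp. 2) :: AP], D=[(∅, ∅, ∅)]>
[20] <S=[clo(λp. 2, {w↦5}) :: 9], E={w↦5}, C=[AP], D=[(∅, ∅, ∅)]>
[21] <S=∅, E={p↦9, w↦5}, C=[2], D=[(∅, {w↦5}, ∅) :: (∅, ∅, ∅)]>
[22] <S=[2], E={p↦9, w↦5}, C=∅, D=[(∅, {w↦5}, ∅) :: (∅, ∅, ∅)]>
[23] <S=[2], E={w↦5}, C=∅, D=[(∅, ∅, ∅)]>
[24] <S=[2], E=∅, C=∅, D=∅>
→ final value 2

Answer: 2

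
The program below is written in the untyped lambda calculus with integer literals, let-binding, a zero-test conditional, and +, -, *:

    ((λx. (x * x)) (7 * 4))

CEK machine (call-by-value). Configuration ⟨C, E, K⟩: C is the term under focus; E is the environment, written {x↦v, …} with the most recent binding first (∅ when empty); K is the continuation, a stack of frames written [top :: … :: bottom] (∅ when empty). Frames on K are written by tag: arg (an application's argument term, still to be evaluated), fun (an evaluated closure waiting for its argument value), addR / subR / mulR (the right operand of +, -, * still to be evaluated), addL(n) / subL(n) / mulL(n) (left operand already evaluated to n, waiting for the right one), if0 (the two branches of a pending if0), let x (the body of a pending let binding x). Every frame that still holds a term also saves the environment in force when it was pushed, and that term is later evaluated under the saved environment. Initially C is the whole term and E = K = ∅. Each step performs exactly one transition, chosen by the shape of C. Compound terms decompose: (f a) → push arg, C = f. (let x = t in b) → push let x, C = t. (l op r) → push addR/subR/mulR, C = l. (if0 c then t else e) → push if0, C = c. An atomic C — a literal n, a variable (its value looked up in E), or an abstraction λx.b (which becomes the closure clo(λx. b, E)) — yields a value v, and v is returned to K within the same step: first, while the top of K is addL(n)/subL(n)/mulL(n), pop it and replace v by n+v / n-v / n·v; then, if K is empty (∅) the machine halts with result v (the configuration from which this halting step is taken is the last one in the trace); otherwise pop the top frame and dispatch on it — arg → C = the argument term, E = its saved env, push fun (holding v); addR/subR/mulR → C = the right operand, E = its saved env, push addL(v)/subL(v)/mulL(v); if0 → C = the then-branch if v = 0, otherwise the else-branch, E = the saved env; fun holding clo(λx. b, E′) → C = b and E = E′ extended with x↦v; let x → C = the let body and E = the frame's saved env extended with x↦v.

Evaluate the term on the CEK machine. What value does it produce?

Answer: 784

Derivation:
0. ⟨C=((λx. (x * x)) (7 * 4)); E=∅; K=∅⟩
1. ⟨C=(λx. (x * x)); E=∅; K=[arg]⟩
2. ⟨C=(7 * 4); E=∅; K=[fun]⟩
3. ⟨C=7; E=∅; K=[mulR :: fun]⟩
4. ⟨C=4; E=∅; K=[mulL(7) :: fun]⟩
5. ⟨C=(x * x); E={x↦28}; K=∅⟩
6. ⟨C=x; E={x↦28}; K=[mulR]⟩
7. ⟨C=x; E={x↦28}; K=[mulL(28)]⟩
→ final value 784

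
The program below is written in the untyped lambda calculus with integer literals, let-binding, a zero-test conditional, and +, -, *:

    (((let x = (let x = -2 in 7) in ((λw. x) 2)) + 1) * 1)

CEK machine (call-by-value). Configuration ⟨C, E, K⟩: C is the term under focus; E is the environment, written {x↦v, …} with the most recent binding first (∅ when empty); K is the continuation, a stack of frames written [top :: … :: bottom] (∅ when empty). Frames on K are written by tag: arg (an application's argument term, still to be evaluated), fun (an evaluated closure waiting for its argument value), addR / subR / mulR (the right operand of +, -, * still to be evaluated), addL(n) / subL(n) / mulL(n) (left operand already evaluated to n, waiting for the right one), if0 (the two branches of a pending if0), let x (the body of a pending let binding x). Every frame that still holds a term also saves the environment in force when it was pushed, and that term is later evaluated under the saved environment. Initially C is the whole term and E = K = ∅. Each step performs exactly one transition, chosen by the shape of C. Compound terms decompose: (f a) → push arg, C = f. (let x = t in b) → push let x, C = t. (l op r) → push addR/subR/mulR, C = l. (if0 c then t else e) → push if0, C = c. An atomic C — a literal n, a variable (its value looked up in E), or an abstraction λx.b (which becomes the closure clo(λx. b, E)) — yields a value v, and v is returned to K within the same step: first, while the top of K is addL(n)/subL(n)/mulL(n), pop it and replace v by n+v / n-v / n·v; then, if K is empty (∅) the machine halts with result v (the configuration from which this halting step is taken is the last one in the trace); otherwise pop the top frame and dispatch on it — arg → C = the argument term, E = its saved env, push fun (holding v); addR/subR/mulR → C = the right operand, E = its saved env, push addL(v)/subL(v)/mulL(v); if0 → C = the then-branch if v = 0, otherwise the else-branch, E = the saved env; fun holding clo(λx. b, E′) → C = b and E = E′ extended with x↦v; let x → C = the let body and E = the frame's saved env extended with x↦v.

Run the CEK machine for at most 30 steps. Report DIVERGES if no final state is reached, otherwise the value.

Answer: 8

Machine steps:
step 0: <C=(((let x = (let x = -2 in 7) in ((λw. x) 2)) + 1) * 1), E=∅, K=∅>
step 1: <C=((let x = (let x = -2 in 7) in ((λw. x) 2)) + 1), E=∅, K=[mulR]>
step 2: <C=(let x = (let x = -2 in 7) in ((λw. x) 2)), E=∅, K=[addR :: mulR]>
step 3: <C=(let x = -2 in 7), E=∅, K=[let x :: addR :: mulR]>
step 4: <C=-2, E=∅, K=[let x :: let x :: addR :: mulR]>
step 5: <C=7, E={x↦-2}, K=[let x :: addR :: mulR]>
step 6: <C=((λw. x) 2), E={x↦7}, K=[addR :: mulR]>
step 7: <C=(λw. x), E={x↦7}, K=[arg :: addR :: mulR]>
step 8: <C=2, E={x↦7}, K=[fun :: addR :: mulR]>
step 9: <C=x, E={w↦2, x↦7}, K=[addR :: mulR]>
step 10: <C=1, E=∅, K=[addL(7) :: mulR]>
step 11: <C=1, E=∅, K=[mulL(8)]>
→ final value 8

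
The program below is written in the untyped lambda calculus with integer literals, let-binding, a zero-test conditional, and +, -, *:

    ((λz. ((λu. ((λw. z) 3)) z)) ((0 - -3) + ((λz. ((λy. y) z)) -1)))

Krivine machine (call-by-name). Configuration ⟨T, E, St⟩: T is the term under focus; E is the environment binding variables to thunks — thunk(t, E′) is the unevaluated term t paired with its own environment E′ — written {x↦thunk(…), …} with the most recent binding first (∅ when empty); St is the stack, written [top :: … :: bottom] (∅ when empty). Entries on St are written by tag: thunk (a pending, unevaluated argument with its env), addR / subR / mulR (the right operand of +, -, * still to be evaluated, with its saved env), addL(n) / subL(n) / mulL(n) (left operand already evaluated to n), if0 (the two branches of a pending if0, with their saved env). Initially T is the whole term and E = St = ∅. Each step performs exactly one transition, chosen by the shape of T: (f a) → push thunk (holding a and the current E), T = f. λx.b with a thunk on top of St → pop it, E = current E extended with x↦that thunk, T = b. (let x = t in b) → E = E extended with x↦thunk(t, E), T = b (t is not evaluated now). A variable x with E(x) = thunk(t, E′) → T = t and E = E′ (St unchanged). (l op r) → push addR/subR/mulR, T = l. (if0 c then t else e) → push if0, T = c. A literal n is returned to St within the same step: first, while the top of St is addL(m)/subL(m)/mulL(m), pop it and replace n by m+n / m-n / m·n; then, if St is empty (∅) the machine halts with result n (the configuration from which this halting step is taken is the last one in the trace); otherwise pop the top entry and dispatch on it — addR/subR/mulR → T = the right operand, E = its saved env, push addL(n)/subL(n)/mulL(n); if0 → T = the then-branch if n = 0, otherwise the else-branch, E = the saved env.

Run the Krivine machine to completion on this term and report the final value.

t=0: <T=((λz. ((λu. ((λw. z) 3)) z)) ((0 - -3) + ((λz. ((λy. y) z)) -1))), E=∅, St=∅>
t=1: <T=(λz. ((λu. ((λw. z) 3)) z)), E=∅, St=[thunk]>
t=2: <T=((λu. ((λw. z) 3)) z), E={z↦thunk(((0 - -3) + ((λz. ((λy. y) z)) -1)), ∅)}, St=∅>
t=3: <T=(λu. ((λw. z) 3)), E={z↦thunk(((0 - -3) + ((λz. ((λy. y) z)) -1)), ∅)}, St=[thunk]>
t=4: <T=((λw. z) 3), E={u↦thunk(z, {z↦thunk(((0 - -3) + ((λz. ((λy. y) z)) -1)), ∅)}), z↦thunk(((0 - -3) + ((λz. ((λy. y) z)) -1)), ∅)}, St=∅>
t=5: <T=(λw. z), E={u↦thunk(z, {z↦thunk(((0 - -3) + ((λz. ((λy. y) z)) -1)), ∅)}), z↦thunk(((0 - -3) + ((λz. ((λy. y) z)) -1)), ∅)}, St=[thunk]>
t=6: <T=z, E={w↦thunk(3, {u↦thunk(z, {z↦thunk(((0 - -3) + ((λz. ((λy. y) z)) -1)), ∅)}), z↦thunk(((0 - -3) + ((λz. ((λy. y) z)) -1)), ∅)}), u↦thunk(z, {z↦thunk(((0 - -3) + ((λz. ((λy. y) z)) -1)), ∅)}), z↦thunk(((0 - -3) + ((λz. ((λy. y) z)) -1)), ∅)}, St=∅>
t=7: <T=((0 - -3) + ((λz. ((λy. y) z)) -1)), E=∅, St=∅>
t=8: <T=(0 - -3), E=∅, St=[addR]>
t=9: <T=0, E=∅, St=[subR :: addR]>
t=10: <T=-3, E=∅, St=[subL(0) :: addR]>
t=11: <T=((λz. ((λy. y) z)) -1), E=∅, St=[addL(3)]>
t=12: <T=(λz. ((λy. y) z)), E=∅, St=[thunk :: addL(3)]>
t=13: <T=((λy. y) z), E={z↦thunk(-1, ∅)}, St=[addL(3)]>
t=14: <T=(λy. y), E={z↦thunk(-1, ∅)}, St=[thunk :: addL(3)]>
t=15: <T=y, E={y↦thunk(z, {z↦thunk(-1, ∅)}), z↦thunk(-1, ∅)}, St=[addL(3)]>
t=16: <T=z, E={z↦thunk(-1, ∅)}, St=[addL(3)]>
t=17: <T=-1, E=∅, St=[addL(3)]>
→ final value 2

Answer: 2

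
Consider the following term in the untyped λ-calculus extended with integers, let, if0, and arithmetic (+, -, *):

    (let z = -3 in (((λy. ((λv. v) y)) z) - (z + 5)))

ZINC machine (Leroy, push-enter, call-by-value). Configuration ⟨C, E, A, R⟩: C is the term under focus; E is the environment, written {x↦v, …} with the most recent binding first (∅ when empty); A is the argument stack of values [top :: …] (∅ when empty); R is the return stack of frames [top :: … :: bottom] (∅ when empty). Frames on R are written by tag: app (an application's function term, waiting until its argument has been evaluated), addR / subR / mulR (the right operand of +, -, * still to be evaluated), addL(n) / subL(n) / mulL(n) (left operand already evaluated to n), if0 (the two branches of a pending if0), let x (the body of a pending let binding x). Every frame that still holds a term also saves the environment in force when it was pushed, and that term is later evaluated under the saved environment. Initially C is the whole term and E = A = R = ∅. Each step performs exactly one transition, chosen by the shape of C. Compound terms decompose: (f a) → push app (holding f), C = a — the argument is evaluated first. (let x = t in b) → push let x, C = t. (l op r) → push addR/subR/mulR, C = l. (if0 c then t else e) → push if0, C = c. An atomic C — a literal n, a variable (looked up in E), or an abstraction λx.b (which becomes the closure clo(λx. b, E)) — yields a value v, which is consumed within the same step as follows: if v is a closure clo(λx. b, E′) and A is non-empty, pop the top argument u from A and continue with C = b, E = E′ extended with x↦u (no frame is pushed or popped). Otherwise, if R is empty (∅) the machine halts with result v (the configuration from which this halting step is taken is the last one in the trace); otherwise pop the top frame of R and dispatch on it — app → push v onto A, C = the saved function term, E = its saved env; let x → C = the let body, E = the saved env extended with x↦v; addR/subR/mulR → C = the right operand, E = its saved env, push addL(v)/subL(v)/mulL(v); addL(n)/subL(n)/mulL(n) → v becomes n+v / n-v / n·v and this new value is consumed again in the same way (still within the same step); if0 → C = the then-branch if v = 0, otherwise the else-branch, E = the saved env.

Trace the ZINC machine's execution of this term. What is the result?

t=0: <C=(let z = -3 in (((λy. ((λv. v) y)) z) - (z + 5))), E=∅, A=∅, R=∅>
t=1: <C=-3, E=∅, A=∅, R=[let z]>
t=2: <C=(((λy. ((λv. v) y)) z) - (z + 5)), E={z↦-3}, A=∅, R=∅>
t=3: <C=((λy. ((λv. v) y)) z), E={z↦-3}, A=∅, R=[subR]>
t=4: <C=z, E={z↦-3}, A=∅, R=[app :: subR]>
t=5: <C=(λy. ((λv. v) y)), E={z↦-3}, A=[-3], R=[subR]>
t=6: <C=((λv. v) y), E={y↦-3, z↦-3}, A=∅, R=[subR]>
t=7: <C=y, E={y↦-3, z↦-3}, A=∅, R=[app :: subR]>
t=8: <C=(λv. v), E={y↦-3, z↦-3}, A=[-3], R=[subR]>
t=9: <C=v, E={v↦-3, y↦-3, z↦-3}, A=∅, R=[subR]>
t=10: <C=(z + 5), E={z↦-3}, A=∅, R=[subL(-3)]>
t=11: <C=z, E={z↦-3}, A=∅, R=[addR :: subL(-3)]>
t=12: <C=5, E={z↦-3}, A=∅, R=[addL(-3) :: subL(-3)]>
→ final value -5

Answer: -5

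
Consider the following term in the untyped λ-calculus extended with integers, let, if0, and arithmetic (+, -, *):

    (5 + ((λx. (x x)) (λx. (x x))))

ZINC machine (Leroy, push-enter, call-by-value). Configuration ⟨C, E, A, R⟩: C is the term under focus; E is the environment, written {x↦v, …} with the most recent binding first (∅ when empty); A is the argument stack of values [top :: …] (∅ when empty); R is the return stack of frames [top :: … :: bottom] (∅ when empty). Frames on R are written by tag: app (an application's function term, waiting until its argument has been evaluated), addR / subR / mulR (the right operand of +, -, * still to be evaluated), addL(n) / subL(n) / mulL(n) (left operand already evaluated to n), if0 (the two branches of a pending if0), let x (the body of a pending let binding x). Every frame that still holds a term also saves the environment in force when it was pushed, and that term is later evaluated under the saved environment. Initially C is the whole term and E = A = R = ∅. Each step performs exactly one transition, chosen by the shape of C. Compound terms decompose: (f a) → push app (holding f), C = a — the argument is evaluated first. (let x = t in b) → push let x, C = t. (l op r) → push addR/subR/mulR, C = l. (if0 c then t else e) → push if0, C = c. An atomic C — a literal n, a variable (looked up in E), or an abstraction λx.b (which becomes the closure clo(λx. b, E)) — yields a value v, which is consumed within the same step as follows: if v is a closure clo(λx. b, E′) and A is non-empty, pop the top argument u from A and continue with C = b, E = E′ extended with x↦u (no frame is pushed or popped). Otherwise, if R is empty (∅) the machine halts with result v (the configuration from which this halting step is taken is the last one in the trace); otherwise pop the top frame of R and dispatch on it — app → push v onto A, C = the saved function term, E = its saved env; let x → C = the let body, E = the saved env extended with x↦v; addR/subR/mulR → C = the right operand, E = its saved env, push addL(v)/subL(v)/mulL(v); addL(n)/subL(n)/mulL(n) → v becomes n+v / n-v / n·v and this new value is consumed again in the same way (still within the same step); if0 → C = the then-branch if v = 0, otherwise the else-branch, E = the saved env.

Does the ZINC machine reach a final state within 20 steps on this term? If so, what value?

Answer: DIVERGES (no final state within 20 steps)

Derivation:
[0] ⟨C=(5 + ((λx. (x x)) (λx. (x x)))); E=∅; A=∅; R=∅⟩
[1] ⟨C=5; E=∅; A=∅; R=[addR]⟩
[2] ⟨C=((λx. (x x)) (λx. (x x))); E=∅; A=∅; R=[addL(5)]⟩
[3] ⟨C=(λx. (x x)); E=∅; A=∅; R=[app :: addL(5)]⟩
[4] ⟨C=(λx. (x x)); E=∅; A=[clo(λx. (x x), ∅)]; R=[addL(5)]⟩
[5] ⟨C=(x x); E={x↦clo(λx. (x x), ∅)}; A=∅; R=[addL(5)]⟩
[6] ⟨C=x; E={x↦clo(λx. (x x), ∅)}; A=∅; R=[app :: addL(5)]⟩
[7] ⟨C=x; E={x↦clo(λx. (x x), ∅)}; A=[clo(λx. (x x), ∅)]; R=[addL(5)]⟩
… configuration repeats with period 3 (steps 5–7 recur indefinitely) …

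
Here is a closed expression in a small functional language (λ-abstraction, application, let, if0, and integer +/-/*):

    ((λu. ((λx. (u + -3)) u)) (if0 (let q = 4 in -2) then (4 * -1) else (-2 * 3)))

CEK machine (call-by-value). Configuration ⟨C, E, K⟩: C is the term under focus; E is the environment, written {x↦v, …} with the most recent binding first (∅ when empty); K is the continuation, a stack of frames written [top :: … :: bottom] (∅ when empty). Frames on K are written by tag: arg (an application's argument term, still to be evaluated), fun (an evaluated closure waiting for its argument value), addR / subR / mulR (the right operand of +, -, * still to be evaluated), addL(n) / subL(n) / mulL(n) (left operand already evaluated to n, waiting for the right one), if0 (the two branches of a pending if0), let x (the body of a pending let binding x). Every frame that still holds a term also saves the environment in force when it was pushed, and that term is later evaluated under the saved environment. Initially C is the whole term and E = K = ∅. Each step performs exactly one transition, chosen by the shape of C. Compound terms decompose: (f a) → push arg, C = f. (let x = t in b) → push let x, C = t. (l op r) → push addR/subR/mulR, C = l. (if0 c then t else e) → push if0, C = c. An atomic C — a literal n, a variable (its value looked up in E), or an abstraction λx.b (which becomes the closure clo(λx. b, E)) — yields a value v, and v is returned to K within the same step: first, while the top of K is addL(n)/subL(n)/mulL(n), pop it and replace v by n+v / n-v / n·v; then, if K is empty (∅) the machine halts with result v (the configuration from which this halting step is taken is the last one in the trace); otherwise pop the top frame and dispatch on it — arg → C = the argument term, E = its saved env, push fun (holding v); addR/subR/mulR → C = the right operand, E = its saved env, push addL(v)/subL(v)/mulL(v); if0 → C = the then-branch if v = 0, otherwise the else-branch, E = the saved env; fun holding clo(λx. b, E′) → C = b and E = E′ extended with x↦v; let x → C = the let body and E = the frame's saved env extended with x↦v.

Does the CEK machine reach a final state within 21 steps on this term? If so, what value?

Answer: -9

Machine steps:
step 0: <C=((λu. ((λx. (u + -3)) u)) (if0 (let q = 4 in -2) then (4 * -1) else (-2 * 3))), E=∅, K=∅>
step 1: <C=(λu. ((λx. (u + -3)) u)), E=∅, K=[arg]>
step 2: <C=(if0 (let q = 4 in -2) then (4 * -1) else (-2 * 3)), E=∅, K=[fun]>
step 3: <C=(let q = 4 in -2), E=∅, K=[if0 :: fun]>
step 4: <C=4, E=∅, K=[let q :: if0 :: fun]>
step 5: <C=-2, E={q↦4}, K=[if0 :: fun]>
step 6: <C=(-2 * 3), E=∅, K=[fun]>
step 7: <C=-2, E=∅, K=[mulR :: fun]>
step 8: <C=3, E=∅, K=[mulL(-2) :: fun]>
step 9: <C=((λx. (u + -3)) u), E={u↦-6}, K=∅>
step 10: <C=(λx. (u + -3)), E={u↦-6}, K=[arg]>
step 11: <C=u, E={u↦-6}, K=[fun]>
step 12: <C=(u + -3), E={x↦-6, u↦-6}, K=∅>
step 13: <C=u, E={x↦-6, u↦-6}, K=[addR]>
step 14: <C=-3, E={x↦-6, u↦-6}, K=[addL(-6)]>
→ final value -9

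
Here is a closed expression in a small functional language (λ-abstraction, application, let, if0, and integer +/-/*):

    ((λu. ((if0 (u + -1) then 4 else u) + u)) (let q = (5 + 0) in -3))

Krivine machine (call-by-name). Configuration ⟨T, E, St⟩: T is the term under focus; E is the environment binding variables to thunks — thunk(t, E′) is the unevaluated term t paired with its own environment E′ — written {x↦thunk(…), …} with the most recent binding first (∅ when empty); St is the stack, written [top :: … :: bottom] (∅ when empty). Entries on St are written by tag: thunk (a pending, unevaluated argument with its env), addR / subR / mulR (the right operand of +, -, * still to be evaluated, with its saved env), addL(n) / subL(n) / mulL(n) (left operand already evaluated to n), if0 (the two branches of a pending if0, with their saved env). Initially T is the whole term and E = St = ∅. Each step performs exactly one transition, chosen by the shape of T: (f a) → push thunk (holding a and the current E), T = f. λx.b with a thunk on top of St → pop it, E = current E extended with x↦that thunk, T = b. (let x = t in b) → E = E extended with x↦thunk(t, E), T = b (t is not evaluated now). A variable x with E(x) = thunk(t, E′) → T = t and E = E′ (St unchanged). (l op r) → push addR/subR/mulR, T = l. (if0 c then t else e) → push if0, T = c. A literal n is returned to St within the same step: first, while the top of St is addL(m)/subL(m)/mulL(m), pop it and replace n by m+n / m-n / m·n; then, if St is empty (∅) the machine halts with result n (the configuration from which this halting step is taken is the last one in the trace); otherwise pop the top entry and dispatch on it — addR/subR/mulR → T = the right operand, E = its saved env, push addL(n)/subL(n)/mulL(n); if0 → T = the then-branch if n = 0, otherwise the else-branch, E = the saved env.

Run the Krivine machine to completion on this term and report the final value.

step 0: <T=((λu. ((if0 (u + -1) then 4 else u) + u)) (let q = (5 + 0) in -3)), E=∅, St=∅>
step 1: <T=(λu. ((if0 (u + -1) then 4 else u) + u)), E=∅, St=[thunk]>
step 2: <T=((if0 (u + -1) then 4 else u) + u), E={u↦thunk((let q = (5 + 0) in -3), ∅)}, St=∅>
step 3: <T=(if0 (u + -1) then 4 else u), E={u↦thunk((let q = (5 + 0) in -3), ∅)}, St=[addR]>
step 4: <T=(u + -1), E={u↦thunk((let q = (5 + 0) in -3), ∅)}, St=[if0 :: addR]>
step 5: <T=u, E={u↦thunk((let q = (5 + 0) in -3), ∅)}, St=[addR :: if0 :: addR]>
step 6: <T=(let q = (5 + 0) in -3), E=∅, St=[addR :: if0 :: addR]>
step 7: <T=-3, E={q↦thunk((5 + 0), ∅)}, St=[addR :: if0 :: addR]>
step 8: <T=-1, E={u↦thunk((let q = (5 + 0) in -3), ∅)}, St=[addL(-3) :: if0 :: addR]>
step 9: <T=u, E={u↦thunk((let q = (5 + 0) in -3), ∅)}, St=[addR]>
step 10: <T=(let q = (5 + 0) in -3), E=∅, St=[addR]>
step 11: <T=-3, E={q↦thunk((5 + 0), ∅)}, St=[addR]>
step 12: <T=u, E={u↦thunk((let q = (5 + 0) in -3), ∅)}, St=[addL(-3)]>
step 13: <T=(let q = (5 + 0) in -3), E=∅, St=[addL(-3)]>
step 14: <T=-3, E={q↦thunk((5 + 0), ∅)}, St=[addL(-3)]>
→ final value -6

Answer: -6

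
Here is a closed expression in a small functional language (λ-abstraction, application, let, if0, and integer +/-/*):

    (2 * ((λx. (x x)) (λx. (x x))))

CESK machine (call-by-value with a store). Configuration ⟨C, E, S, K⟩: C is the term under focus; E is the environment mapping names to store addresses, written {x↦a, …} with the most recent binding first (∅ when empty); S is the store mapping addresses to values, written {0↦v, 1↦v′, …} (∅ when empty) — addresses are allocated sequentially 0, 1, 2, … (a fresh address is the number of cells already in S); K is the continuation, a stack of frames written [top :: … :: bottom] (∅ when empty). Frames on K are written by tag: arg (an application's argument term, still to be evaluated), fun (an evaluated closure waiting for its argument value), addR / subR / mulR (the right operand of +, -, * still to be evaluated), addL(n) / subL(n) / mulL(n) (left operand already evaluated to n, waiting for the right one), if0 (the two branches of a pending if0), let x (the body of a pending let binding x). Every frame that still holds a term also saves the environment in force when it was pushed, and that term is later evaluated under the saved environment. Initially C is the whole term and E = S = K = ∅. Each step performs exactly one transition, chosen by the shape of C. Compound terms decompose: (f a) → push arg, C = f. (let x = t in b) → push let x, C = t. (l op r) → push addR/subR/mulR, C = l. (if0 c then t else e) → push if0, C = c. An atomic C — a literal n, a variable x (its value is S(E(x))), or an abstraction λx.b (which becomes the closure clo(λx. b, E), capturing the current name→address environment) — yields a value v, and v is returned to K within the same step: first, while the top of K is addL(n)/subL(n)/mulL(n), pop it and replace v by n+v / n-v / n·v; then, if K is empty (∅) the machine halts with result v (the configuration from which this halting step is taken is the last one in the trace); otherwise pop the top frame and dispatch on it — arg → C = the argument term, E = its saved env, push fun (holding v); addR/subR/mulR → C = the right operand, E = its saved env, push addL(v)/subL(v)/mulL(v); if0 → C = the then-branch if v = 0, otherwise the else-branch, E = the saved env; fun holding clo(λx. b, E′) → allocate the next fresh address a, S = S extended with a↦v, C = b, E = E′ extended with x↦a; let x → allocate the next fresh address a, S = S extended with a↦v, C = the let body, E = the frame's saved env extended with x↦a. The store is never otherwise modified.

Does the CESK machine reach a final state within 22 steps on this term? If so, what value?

Answer: DIVERGES (no final state within 22 steps)

Derivation:
t=0: ⟨C=(2 * ((λx. (x x)) (λx. (x x)))); E=∅; S=∅; K=∅⟩
t=1: ⟨C=2; E=∅; S=∅; K=[mulR]⟩
t=2: ⟨C=((λx. (x x)) (λx. (x x))); E=∅; S=∅; K=[mulL(2)]⟩
t=3: ⟨C=(λx. (x x)); E=∅; S=∅; K=[arg :: mulL(2)]⟩
t=4: ⟨C=(λx. (x x)); E=∅; S=∅; K=[fun :: mulL(2)]⟩
t=5: ⟨C=(x x); E={x↦0}; S={0↦clo(λx. (x x), ∅)}; K=[mulL(2)]⟩
t=6: ⟨C=x; E={x↦0}; S={0↦clo(λx. (x x), ∅)}; K=[arg :: mulL(2)]⟩
t=7: ⟨C=x; E={x↦0}; S={0↦clo(λx. (x x), ∅)}; K=[fun :: mulL(2)]⟩
t=8: ⟨C=(x x); E={x↦1}; S={0↦clo(λx. (x x), ∅), 1↦clo(λx. (x x), ∅)}; K=[mulL(2)]⟩
t=9: ⟨C=x; E={x↦1}; S={0↦clo(λx. (x x), ∅), 1↦clo(λx. (x x), ∅)}; K=[arg :: mulL(2)]⟩
t=10: ⟨C=x; E={x↦1}; S={0↦clo(λx. (x x), ∅), 1↦clo(λx. (x x), ∅)}; K=[fun :: mulL(2)]⟩
t=11: ⟨C=(x x); E={x↦2}; S={0↦clo(λx. (x x), ∅), 1↦clo(λx. (x x), ∅), 2↦clo(λx. (x x), ∅)}; K=[mulL(2)]⟩
t=12: ⟨C=x; E={x↦2}; S={0↦clo(λx. (x x), ∅), 1↦clo(λx. (x x), ∅), 2↦clo(λx. (x x), ∅)}; K=[arg :: mulL(2)]⟩
t=13: ⟨C=x; E={x↦2}; S={0↦clo(λx. (x x), ∅), 1↦clo(λx. (x x), ∅), 2↦clo(λx. (x x), ∅)}; K=[fun :: mulL(2)]⟩
t=14: ⟨C=(x x); E={x↦3}; S={0↦clo(λx. (x x), ∅), 1↦clo(λx. (x x), ∅), 2↦clo(λx. (x x), ∅), 3↦clo(λx. (x x), ∅)}; K=[mulL(2)]⟩
t=15: ⟨C=x; E={x↦3}; S={0↦clo(λx. (x x), ∅), 1↦clo(λx. (x x), ∅), 2↦clo(λx. (x x), ∅), 3↦clo(λx. (x x), ∅)}; K=[arg :: mulL(2)]⟩
t=16: ⟨C=x; E={x↦3}; S={0↦clo(λx. (x x), ∅), 1↦clo(λx. (x x), ∅), 2↦clo(λx. (x x), ∅), 3↦clo(λx. (x x), ∅)}; K=[fun :: mulL(2)]⟩
t=17: ⟨C=(x x); E={x↦4}; S={0↦clo(λx. (x x), ∅), 1↦clo(λx. (x x), ∅), 2↦clo(λx. (x x), ∅), 3↦clo(λx. (x x), ∅), 4↦clo(λx. (x x), ∅)}; K=[mulL(2)]⟩
t=18: ⟨C=x; E={x↦4}; S={0↦clo(λx. (x x), ∅), 1↦clo(λx. (x x), ∅), 2↦clo(λx. (x x), ∅), 3↦clo(λx. (x x), ∅), 4↦clo(λx. (x x), ∅)}; K=[arg :: mulL(2)]⟩
t=19: ⟨C=x; E={x↦4}; S={0↦clo(λx. (x x), ∅), 1↦clo(λx. (x x), ∅), 2↦clo(λx. (x x), ∅), 3↦clo(λx. (x x), ∅), 4↦clo(λx. (x x), ∅)}; K=[fun :: mulL(2)]⟩
t=20: ⟨C=(x x); E={x↦5}; S={0↦clo(λx. (x x), ∅), 1↦clo(λx. (x x), ∅), 2↦clo(λx. (x x), ∅), 3↦clo(λx. (x x), ∅), 4↦clo(λx. (x x), ∅), 5↦clo(λx. (x x), ∅)}; K=[mulL(2)]⟩
t=21: ⟨C=x; E={x↦5}; S={0↦clo(λx. (x x), ∅), 1↦clo(λx. (x x), ∅), 2↦clo(λx. (x x), ∅), 3↦clo(λx. (x x), ∅), 4↦clo(λx. (x x), ∅), 5↦clo(λx. (x x), ∅)}; K=[arg :: mulL(2)]⟩
t=22: ⟨C=x; E={x↦5}; S={0↦clo(λx. (x x), ∅), 1↦clo(λx. (x x), ∅), 2↦clo(λx. (x x), ∅), 3↦clo(λx. (x x), ∅), 4↦clo(λx. (x x), ∅), 5↦clo(λx. (x x), ∅)}; K=[fun :: mulL(2)]⟩
→ 22 transitions taken and the configuration is still not final: no result within 22 steps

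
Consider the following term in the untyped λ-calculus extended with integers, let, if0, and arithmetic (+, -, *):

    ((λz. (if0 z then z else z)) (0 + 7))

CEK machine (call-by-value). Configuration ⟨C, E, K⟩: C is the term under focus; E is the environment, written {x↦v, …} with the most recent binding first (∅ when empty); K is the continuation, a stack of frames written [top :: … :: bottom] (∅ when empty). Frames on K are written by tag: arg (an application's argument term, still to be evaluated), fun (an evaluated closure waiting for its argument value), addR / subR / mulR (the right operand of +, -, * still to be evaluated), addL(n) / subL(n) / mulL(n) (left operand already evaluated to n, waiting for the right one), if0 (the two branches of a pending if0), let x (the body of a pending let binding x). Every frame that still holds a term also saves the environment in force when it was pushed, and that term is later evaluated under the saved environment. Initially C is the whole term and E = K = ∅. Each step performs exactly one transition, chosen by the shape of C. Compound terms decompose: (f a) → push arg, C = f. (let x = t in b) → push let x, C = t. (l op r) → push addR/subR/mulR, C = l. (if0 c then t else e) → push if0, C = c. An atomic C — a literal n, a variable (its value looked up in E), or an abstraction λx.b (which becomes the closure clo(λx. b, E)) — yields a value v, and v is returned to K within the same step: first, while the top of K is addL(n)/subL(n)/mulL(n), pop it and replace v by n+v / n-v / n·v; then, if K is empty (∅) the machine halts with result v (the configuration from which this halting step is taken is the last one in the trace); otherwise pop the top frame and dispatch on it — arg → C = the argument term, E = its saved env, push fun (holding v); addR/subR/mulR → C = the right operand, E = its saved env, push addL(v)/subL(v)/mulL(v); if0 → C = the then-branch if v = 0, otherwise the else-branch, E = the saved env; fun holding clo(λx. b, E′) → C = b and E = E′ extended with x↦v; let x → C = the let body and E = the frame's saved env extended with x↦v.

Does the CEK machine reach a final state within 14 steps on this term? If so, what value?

Answer: 7

Derivation:
0. <C=((λz. (if0 z then z else z)) (0 + 7)), E=∅, K=∅>
1. <C=(λz. (if0 z then z else z)), E=∅, K=[arg]>
2. <C=(0 + 7), E=∅, K=[fun]>
3. <C=0, E=∅, K=[addR :: fun]>
4. <C=7, E=∅, K=[addL(0) :: fun]>
5. <C=(if0 z then z else z), E={z↦7}, K=∅>
6. <C=z, E={z↦7}, K=[if0]>
7. <C=z, E={z↦7}, K=∅>
→ final value 7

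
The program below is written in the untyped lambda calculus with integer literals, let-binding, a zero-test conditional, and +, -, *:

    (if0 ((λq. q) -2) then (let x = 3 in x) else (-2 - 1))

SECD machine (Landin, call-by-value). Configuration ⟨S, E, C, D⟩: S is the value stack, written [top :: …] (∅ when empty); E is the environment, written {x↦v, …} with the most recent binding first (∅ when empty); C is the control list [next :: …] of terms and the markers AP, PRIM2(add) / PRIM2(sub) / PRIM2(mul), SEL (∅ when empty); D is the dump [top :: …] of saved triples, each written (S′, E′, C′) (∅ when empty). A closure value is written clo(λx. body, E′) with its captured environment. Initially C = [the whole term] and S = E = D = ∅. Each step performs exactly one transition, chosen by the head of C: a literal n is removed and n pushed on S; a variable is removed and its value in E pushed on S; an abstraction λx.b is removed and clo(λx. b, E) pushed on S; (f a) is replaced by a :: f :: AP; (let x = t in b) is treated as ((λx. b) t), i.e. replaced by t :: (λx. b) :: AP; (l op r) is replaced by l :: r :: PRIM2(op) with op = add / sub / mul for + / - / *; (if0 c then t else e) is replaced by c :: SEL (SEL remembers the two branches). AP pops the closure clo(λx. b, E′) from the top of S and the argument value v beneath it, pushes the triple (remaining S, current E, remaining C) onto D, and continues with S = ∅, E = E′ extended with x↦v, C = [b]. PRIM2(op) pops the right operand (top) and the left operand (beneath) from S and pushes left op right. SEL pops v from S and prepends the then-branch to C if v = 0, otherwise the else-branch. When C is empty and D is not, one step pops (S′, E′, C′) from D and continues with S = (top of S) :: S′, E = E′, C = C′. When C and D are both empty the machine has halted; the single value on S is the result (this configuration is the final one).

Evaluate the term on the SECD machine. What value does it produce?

step 0: [S=∅ | E=∅ | C=[(if0 ((λq. q) -2) then (let x = 3 in x) else (-2 - 1))] | D=∅]
step 1: [S=∅ | E=∅ | C=[((λq. q) -2) :: SEL] | D=∅]
step 2: [S=∅ | E=∅ | C=[-2 :: (λq. q) :: AP :: SEL] | D=∅]
step 3: [S=[-2] | E=∅ | C=[(λq. q) :: AP :: SEL] | D=∅]
step 4: [S=[clo(λq. q, ∅) :: -2] | E=∅ | C=[AP :: SEL] | D=∅]
step 5: [S=∅ | E={q↦-2} | C=[q] | D=[(∅, ∅, [SEL])]]
step 6: [S=[-2] | E={q↦-2} | C=∅ | D=[(∅, ∅, [SEL])]]
step 7: [S=[-2] | E=∅ | C=[SEL] | D=∅]
step 8: [S=∅ | E=∅ | C=[(-2 - 1)] | D=∅]
step 9: [S=∅ | E=∅ | C=[-2 :: 1 :: PRIM2(sub)] | D=∅]
step 10: [S=[-2] | E=∅ | C=[1 :: PRIM2(sub)] | D=∅]
step 11: [S=[1 :: -2] | E=∅ | C=[PRIM2(sub)] | D=∅]
step 12: [S=[-3] | E=∅ | C=∅ | D=∅]
→ final value -3

Answer: -3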